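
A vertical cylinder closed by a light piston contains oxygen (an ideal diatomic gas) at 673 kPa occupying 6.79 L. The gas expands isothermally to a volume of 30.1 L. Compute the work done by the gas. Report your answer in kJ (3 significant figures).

Isothermal: W = nRT ln(V₂/V₁) = P₁V₁ ln(V₂/V₁).
P₁V₁ = (673 kPa)(6.79 L) = 4570 J.
W = 4570 × ln(30.1/6.79) = 4570 × 1.489
W_by_gas = 6805 J.

W ≈ 6.80 kJ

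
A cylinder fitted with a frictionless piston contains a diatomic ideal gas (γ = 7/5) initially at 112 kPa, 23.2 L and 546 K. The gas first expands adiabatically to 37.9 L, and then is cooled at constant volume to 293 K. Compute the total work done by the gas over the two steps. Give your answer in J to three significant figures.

Step 1 (adiabatic): W = (P₁V₁ − P₂V₂)/(γ−1) = (2598 − 2135)/0.4 = 1158 J.
Step 2 (isochoric): W = 0 (constant volume).
W_total = 1158 + 0 = 1158 J.

W_total ≈ 1160 J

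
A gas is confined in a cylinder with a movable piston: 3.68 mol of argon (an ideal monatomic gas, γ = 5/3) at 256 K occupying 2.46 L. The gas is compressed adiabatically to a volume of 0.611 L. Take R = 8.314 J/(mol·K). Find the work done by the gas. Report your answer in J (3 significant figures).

Adiabatic: TV^(γ−1) = const with γ = 5/3.
T₂ = T₁ (V₁/V₂)^(γ−1) = 256 × (2.46/0.611)^0.667 = 256 × 2.531 = 647.9 K.
W_by = nCᵥ(T₁ − T₂) = (3.68)(12.47)(256 − 647.9) = -17985 J.

W ≈ -18000 J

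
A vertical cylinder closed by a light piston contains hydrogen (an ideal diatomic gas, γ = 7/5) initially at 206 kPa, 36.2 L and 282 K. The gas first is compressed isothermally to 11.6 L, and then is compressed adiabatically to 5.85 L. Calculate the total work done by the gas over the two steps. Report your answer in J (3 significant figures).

W_total ≈ -14400 J

Step 1 (isothermal): W = P₁V₁ ln(V₂/V₁) = (7457) ln(11.6/36.2) = -8487 J.
After step 1: P = 642.9 kPa, V = 11.6 L, T = 282 K.
Step 2 (adiabatic): W = (P₁V₁ − P₂V₂)/(γ−1) = (7457 − 9806)/0.4 = -5872 J.
W_total = -8487 − 5872 = -14359 J.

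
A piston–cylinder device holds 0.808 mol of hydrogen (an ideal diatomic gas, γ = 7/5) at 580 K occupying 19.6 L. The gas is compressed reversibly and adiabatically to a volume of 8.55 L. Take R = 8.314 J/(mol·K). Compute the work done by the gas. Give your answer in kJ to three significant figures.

W ≈ -3.83 kJ

Adiabatic: TV^(γ−1) = const with γ = 7/5.
T₂ = T₁ (V₁/V₂)^(γ−1) = 580 × (19.6/8.55)^0.4 = 580 × 1.394 = 808.2 K.
W_by = nCᵥ(T₁ − T₂) = (0.808)(20.79)(580 − 808.2) = -3833 J.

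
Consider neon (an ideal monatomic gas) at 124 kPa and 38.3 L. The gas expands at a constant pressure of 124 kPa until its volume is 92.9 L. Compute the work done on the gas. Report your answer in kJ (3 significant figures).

Isobaric: W = P ΔV.
W = (124 kPa)(92.9 − 38.3 L) = (124)(54.6) = 6770 J.
Work on gas = −W_by = -6770 J.

W ≈ -6.77 kJ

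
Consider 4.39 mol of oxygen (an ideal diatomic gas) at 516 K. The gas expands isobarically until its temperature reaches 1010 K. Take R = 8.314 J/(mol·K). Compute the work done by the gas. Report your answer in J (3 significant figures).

Isobaric: W = P ΔV = nR ΔT.
W = (4.39)(8.314)(1010 − 516) = 18030 J.

W ≈ 18000 J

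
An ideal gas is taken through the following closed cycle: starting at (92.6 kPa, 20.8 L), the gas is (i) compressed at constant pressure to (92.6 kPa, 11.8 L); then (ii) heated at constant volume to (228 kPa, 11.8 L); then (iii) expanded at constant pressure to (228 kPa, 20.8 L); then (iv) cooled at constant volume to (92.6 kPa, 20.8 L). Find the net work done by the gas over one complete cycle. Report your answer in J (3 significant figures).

Constant-volume legs do no work.
W(i) = (92.6)(11.8 − 20.8) = -833.4 J; W(iii) = (228)(20.8 − 11.8) = 2052 J.
W_net = -833.4 + 2052 = 1219 J (the clockwise enclosed area).

W_net ≈ 1220 J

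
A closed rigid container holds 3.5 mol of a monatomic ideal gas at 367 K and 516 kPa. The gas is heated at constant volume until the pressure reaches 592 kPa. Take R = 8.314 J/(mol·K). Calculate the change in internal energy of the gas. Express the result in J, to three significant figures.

ΔU ≈ 2360 J

Constant volume ⇒ W = 0, so Q = ΔU = nCᵥΔT with Cᵥ = 3R/2 = 12.47 J/(mol·K).
At constant V, T₂/T₁ = P₂/P₁ ⇒ ΔT = T₁(P₂/P₁ − 1) = 367·(592/516 − 1) = 54.05 K.
ΔU = (3.5)(12.47)(54.05) = 2359 J.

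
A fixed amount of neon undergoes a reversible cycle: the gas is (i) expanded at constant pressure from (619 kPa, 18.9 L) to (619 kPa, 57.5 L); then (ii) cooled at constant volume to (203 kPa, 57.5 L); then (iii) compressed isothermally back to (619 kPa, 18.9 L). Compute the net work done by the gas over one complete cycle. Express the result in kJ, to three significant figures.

Leg (i): W = PΔV = (619)(57.5 − 18.9) = 23893 J.
Leg (ii): W = 0.
Leg (iii): W = PᵢVᵢ ln(V_f/Vᵢ) = (11672) ln(18.9/57.5) = -12987 J.
W_net = 23893 − 12987 = 10906 J.

W_net ≈ 10.9 kJ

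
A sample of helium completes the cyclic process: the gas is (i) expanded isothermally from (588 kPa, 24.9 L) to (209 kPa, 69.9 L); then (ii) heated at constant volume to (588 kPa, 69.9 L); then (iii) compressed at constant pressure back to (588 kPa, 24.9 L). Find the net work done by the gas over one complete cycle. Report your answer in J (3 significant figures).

Leg (i): W = PᵢVᵢ ln(V_f/Vᵢ) = (14641) ln(69.9/24.9) = 15113 J.
Leg (ii): W = 0.
Leg (iii): W = PΔV = (588)(24.9 − 69.9) = -26460 J.
W_net = 15113 − 26460 = -11347 J.

W_net ≈ -11300 J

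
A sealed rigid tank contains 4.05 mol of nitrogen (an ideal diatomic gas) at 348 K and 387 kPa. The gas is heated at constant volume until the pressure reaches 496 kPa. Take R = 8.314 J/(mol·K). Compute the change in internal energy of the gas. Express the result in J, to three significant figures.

Constant volume ⇒ W = 0, so Q = ΔU = nCᵥΔT with Cᵥ = 5R/2 = 20.79 J/(mol·K).
At constant V, T₂/T₁ = P₂/P₁ ⇒ ΔT = T₁(P₂/P₁ − 1) = 348·(496/387 − 1) = 98.02 K.
ΔU = (4.05)(20.79)(98.02) = 8251 J.

ΔU ≈ 8250 J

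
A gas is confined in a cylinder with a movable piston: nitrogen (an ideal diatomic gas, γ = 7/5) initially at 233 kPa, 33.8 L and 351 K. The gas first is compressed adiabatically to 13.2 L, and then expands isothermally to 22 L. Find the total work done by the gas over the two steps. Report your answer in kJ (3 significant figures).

W_total ≈ -3.13 kJ

Step 1 (adiabatic): W = (P₁V₁ − P₂V₂)/(γ−1) = (7875 − 11471)/0.4 = -8990 J.
After step 1: P = 869 kPa, V = 13.2 L, T = 511.3 K.
Step 2 (isothermal): W = P₁V₁ ln(V₂/V₁) = (11471) ln(22/13.2) = 5860 J.
W_total = -8990 + 5860 = -3130 J.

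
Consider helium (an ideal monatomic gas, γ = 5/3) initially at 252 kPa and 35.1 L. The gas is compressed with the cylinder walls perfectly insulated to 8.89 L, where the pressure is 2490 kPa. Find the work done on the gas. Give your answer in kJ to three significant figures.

Adiabatic: W = (P₁V₁ − P₂V₂)/(γ − 1) with γ = 5/3.
P₁V₁ = 8845 J, P₂V₂ = 22136 J.
W = (8845 − 22136) / 0.6667 = -19936 J.
Work on gas = −W_by = 19936 J.

W ≈ 19.9 kJ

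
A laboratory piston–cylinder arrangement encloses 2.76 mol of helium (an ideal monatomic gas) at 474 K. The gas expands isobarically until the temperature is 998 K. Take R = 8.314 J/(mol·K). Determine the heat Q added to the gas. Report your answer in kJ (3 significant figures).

Q ≈ 30.1 kJ

Isobaric: W = nRΔT = (2.76)(8.314)(524) = 12024 J.
ΔU = nCᵥΔT with Cᵥ = 3R/2: ΔU = (2.76)(12.47)(524) = 18036 J.
Q = ΔU + W = 18036 + 12024 = 30060 J.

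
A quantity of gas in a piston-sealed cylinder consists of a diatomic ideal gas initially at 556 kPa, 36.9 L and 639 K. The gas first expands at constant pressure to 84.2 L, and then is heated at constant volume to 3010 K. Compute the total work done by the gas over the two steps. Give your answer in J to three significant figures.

Step 1 (isobaric): W = PΔV = (556 kPa)(84.2 − 36.9 L) = 26299 J.
Step 2 (isochoric): W = 0 (constant volume).
W_total = 26299 + 0 = 26299 J.

W_total ≈ 26300 J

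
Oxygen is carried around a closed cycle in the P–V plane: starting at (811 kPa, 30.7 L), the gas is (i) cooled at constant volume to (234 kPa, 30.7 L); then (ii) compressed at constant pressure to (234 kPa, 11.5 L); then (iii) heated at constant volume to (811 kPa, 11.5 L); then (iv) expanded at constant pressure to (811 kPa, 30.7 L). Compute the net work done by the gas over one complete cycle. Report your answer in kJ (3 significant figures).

Constant-volume legs do no work.
W(ii) = (234)(11.5 − 30.7) = -4493 J; W(iv) = (811)(30.7 − 11.5) = 15571 J.
W_net = -4493 + 15571 = 11078 J (the clockwise enclosed area).

W_net ≈ 11.1 kJ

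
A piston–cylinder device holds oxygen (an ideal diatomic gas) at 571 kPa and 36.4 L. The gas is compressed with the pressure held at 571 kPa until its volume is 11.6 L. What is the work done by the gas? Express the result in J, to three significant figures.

Isobaric: W = P ΔV.
W = (571 kPa)(11.6 − 36.4 L) = (571)(-24.8) = -14161 J.

W ≈ -14200 J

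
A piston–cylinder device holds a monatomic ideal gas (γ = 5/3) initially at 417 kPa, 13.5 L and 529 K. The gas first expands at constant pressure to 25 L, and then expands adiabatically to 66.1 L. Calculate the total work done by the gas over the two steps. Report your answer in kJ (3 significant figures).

W_total ≈ 12.3 kJ

Step 1 (isobaric): W = PΔV = (417 kPa)(25 − 13.5 L) = 4796 J.
After step 1: P = 417 kPa, V = 25 L, T = 979.6 K.
Step 2 (adiabatic): W = (P₁V₁ − P₂V₂)/(γ−1) = (10425 − 5452)/0.667 = 7459 J.
W_total = 4796 + 7459 = 12255 J.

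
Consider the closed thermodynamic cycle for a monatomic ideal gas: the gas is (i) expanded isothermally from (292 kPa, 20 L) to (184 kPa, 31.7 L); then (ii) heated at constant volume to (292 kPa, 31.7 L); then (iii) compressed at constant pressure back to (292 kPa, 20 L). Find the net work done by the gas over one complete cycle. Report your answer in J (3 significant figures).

W_net ≈ -727 J

Leg (i): W = PᵢVᵢ ln(V_f/Vᵢ) = (5840) ln(31.7/20) = 2690 J.
Leg (ii): W = 0.
Leg (iii): W = PΔV = (292)(20 − 31.7) = -3416 J.
W_net = 2690 − 3416 = -726.6 J.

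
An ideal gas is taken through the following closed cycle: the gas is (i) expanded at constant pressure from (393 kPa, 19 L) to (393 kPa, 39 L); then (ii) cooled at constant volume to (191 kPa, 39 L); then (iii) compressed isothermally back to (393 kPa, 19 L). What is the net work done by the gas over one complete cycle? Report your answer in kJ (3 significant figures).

Leg (i): W = PΔV = (393)(39 − 19) = 7860 J.
Leg (ii): W = 0.
Leg (iii): W = PᵢVᵢ ln(V_f/Vᵢ) = (7449) ln(19/39) = -5357 J.
W_net = 7860 − 5357 = 2503 J.

W_net ≈ 2.50 kJ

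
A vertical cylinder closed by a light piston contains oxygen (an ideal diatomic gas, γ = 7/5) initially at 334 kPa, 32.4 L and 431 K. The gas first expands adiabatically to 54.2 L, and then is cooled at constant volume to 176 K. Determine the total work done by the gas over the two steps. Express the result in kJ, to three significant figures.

Step 1 (adiabatic): W = (P₁V₁ − P₂V₂)/(γ−1) = (10822 − 8809)/0.4 = 5032 J.
Step 2 (isochoric): W = 0 (constant volume).
W_total = 5032 + 0 = 5032 J.

W_total ≈ 5.03 kJ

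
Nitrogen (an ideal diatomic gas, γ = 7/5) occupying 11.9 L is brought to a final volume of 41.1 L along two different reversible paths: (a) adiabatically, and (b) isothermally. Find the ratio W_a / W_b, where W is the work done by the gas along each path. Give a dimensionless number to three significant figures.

Path (a) adiabatic: W = P₁V₁(1 − (V₁/V₂)^(γ−1))/(γ−1) → W_a/(P₁V₁) = 0.9773.
Path (b) isothermal: W = P₁V₁ ln(V₂/V₁) → W_b/(P₁V₁) = 1.239.
W_a / W_b = 0.9773 / 1.239 = 0.7885.

W_a / W_b ≈ 0.788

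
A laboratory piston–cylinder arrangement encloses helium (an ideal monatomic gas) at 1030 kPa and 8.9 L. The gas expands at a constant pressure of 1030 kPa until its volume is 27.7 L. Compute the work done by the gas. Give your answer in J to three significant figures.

W ≈ 19400 J

Isobaric: W = P ΔV.
W = (1030 kPa)(27.7 − 8.9 L) = (1030)(18.8) = 19364 J.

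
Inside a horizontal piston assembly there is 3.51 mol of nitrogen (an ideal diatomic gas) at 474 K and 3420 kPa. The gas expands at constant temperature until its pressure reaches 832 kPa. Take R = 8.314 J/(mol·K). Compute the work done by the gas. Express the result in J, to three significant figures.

W ≈ 19600 J

Isothermal process: W = nRT ln(V₂/V₁) = nRT ln(P₁/P₂).
W = (3.51)(8.314)(474) × ln(3420/832)
  = 13832 × ln(4.111) = 13832 × 1.414
W_by_gas = 19553 J.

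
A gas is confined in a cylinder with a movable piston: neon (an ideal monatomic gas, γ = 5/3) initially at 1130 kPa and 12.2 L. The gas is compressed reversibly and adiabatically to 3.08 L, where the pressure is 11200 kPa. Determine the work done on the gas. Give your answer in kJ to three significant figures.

W ≈ 31.1 kJ

Adiabatic: W = (P₁V₁ − P₂V₂)/(γ − 1) with γ = 5/3.
P₁V₁ = 13786 J, P₂V₂ = 34496 J.
W = (13786 − 34496) / 0.6667 = -31065 J.
Work on gas = −W_by = 31065 J.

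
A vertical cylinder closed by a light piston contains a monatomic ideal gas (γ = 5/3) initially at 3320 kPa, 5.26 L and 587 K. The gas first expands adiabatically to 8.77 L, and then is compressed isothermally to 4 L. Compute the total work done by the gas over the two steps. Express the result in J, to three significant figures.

W_total ≈ -2180 J

Step 1 (adiabatic): W = (P₁V₁ − P₂V₂)/(γ−1) = (17463 − 12420)/0.667 = 7565 J.
After step 1: P = 1416 kPa, V = 8.77 L, T = 417.5 K.
Step 2 (isothermal): W = P₁V₁ ln(V₂/V₁) = (12420) ln(4/8.77) = -9750 J.
W_total = 7565 − 9750 = -2185 J.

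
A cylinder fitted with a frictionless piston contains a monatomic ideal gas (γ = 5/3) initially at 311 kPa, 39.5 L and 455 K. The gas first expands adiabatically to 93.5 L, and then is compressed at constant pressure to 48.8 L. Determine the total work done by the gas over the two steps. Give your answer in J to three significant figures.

Step 1 (adiabatic): W = (P₁V₁ − P₂V₂)/(γ−1) = (12284 − 6916)/0.667 = 8052 J.
After step 1: P = 73.97 kPa, V = 93.5 L, T = 256.2 K.
Step 2 (isobaric): W = PΔV = (73.97 kPa)(48.8 − 93.5 L) = -3307 J.
W_total = 8052 − 3307 = 4746 J.

W_total ≈ 4750 J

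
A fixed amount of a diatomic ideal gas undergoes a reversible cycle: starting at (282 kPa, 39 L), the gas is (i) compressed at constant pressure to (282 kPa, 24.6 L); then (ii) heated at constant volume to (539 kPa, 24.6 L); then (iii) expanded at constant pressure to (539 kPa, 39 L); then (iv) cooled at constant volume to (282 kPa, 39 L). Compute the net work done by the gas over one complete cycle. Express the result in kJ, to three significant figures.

W_net ≈ 3.70 kJ

Constant-volume legs do no work.
W(i) = (282)(24.6 − 39) = -4061 J; W(iii) = (539)(39 − 24.6) = 7762 J.
W_net = -4061 + 7762 = 3701 J (the clockwise enclosed area).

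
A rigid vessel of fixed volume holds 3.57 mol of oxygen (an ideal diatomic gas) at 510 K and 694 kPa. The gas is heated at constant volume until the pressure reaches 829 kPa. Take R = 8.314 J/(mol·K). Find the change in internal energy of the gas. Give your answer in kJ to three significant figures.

Constant volume ⇒ W = 0, so Q = ΔU = nCᵥΔT with Cᵥ = 5R/2 = 20.79 J/(mol·K).
At constant V, T₂/T₁ = P₂/P₁ ⇒ ΔT = T₁(P₂/P₁ − 1) = 510·(829/694 − 1) = 99.21 K.
ΔU = (3.57)(20.79)(99.21) = 7361 J.

ΔU ≈ 7.36 kJ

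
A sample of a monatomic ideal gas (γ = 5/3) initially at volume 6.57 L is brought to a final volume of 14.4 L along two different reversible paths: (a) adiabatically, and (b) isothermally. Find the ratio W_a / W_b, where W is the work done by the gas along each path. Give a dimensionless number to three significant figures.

Path (a) adiabatic: W = P₁V₁(1 − (V₁/V₂)^(γ−1))/(γ−1) → W_a/(P₁V₁) = 0.611.
Path (b) isothermal: W = P₁V₁ ln(V₂/V₁) → W_b/(P₁V₁) = 0.7847.
W_a / W_b = 0.611 / 0.7847 = 0.7786.

W_a / W_b ≈ 0.779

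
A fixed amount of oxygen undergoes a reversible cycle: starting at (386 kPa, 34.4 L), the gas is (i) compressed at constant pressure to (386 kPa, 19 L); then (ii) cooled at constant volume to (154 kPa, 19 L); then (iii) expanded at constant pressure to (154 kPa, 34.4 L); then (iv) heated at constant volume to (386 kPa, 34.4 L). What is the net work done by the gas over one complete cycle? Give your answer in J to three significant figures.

Constant-volume legs do no work.
W(i) = (386)(19 − 34.4) = -5944 J; W(iii) = (154)(34.4 − 19) = 2372 J.
W_net = -5944 + 2372 = -3573 J (the counter-clockwise enclosed area).

W_net ≈ -3570 J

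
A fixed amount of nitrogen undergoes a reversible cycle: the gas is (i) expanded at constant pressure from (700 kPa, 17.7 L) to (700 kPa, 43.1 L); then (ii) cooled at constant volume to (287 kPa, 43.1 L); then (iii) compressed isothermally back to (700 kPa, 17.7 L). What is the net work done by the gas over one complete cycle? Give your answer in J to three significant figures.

W_net ≈ 6770 J

Leg (i): W = PΔV = (700)(43.1 − 17.7) = 17780 J.
Leg (ii): W = 0.
Leg (iii): W = PᵢVᵢ ln(V_f/Vᵢ) = (12370) ln(17.7/43.1) = -11009 J.
W_net = 17780 − 11009 = 6771 J.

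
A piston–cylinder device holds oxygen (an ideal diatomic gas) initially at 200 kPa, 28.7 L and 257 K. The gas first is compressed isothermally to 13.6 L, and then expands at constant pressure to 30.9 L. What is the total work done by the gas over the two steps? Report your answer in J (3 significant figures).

W_total ≈ 3010 J

Step 1 (isothermal): W = P₁V₁ ln(V₂/V₁) = (5740) ln(13.6/28.7) = -4287 J.
After step 1: P = 422.1 kPa, V = 13.6 L, T = 257 K.
Step 2 (isobaric): W = PΔV = (422.1 kPa)(30.9 − 13.6 L) = 7302 J.
W_total = -4287 + 7302 = 3015 J.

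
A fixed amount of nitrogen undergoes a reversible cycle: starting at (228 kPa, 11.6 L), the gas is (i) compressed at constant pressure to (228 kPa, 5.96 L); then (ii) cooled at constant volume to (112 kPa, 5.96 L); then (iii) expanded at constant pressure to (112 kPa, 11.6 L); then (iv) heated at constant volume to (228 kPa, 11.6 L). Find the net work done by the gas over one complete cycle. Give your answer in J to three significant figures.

Constant-volume legs do no work.
W(i) = (228)(5.96 − 11.6) = -1286 J; W(iii) = (112)(11.6 − 5.96) = 631.7 J.
W_net = -1286 + 631.7 = -654.2 J (the counter-clockwise enclosed area).

W_net ≈ -654 J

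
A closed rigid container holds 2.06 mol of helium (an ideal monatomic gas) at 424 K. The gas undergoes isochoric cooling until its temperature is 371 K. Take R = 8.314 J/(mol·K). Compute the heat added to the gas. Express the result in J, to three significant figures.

Constant volume ⇒ W = 0, so Q = ΔU = nCᵥΔT with Cᵥ = 3R/2 = 12.47 J/(mol·K).
ΔU = (2.06)(12.47)(371 − 424) = -1362 J.

Q ≈ -1360 J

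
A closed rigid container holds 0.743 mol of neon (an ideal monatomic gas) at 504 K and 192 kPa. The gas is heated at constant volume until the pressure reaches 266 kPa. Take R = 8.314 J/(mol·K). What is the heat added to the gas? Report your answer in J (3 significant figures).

Q ≈ 1800 J

Constant volume ⇒ W = 0, so Q = ΔU = nCᵥΔT with Cᵥ = 3R/2 = 12.47 J/(mol·K).
At constant V, T₂/T₁ = P₂/P₁ ⇒ ΔT = T₁(P₂/P₁ − 1) = 504·(266/192 − 1) = 194.3 K.
ΔU = (0.743)(12.47)(194.3) = 1800 J.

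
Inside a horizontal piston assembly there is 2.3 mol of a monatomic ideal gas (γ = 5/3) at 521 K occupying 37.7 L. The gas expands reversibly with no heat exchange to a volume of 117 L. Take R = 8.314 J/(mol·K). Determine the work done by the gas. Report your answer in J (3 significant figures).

W ≈ 7920 J

Adiabatic: TV^(γ−1) = const with γ = 5/3.
T₂ = T₁ (V₁/V₂)^(γ−1) = 521 × (37.7/117)^0.667 = 521 × 0.47 = 244.9 K.
W_by = nCᵥ(T₁ − T₂) = (2.3)(12.47)(521 − 244.9) = 7920 J.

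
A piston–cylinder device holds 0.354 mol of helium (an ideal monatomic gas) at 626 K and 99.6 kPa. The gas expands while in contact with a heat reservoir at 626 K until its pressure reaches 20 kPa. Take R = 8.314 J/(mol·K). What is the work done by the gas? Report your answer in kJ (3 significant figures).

Isothermal process: W = nRT ln(V₂/V₁) = nRT ln(P₁/P₂).
W = (0.354)(8.314)(626) × ln(99.6/20)
  = 1842 × ln(4.98) = 1842 × 1.605
W_by_gas = 2958 J.

W ≈ 2.96 kJ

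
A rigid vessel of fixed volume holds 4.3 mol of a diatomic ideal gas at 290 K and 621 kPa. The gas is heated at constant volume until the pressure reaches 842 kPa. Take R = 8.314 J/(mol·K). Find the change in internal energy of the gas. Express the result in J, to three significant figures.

Constant volume ⇒ W = 0, so Q = ΔU = nCᵥΔT with Cᵥ = 5R/2 = 20.79 J/(mol·K).
At constant V, T₂/T₁ = P₂/P₁ ⇒ ΔT = T₁(P₂/P₁ − 1) = 290·(842/621 − 1) = 103.2 K.
ΔU = (4.3)(20.79)(103.2) = 9224 J.

ΔU ≈ 9220 J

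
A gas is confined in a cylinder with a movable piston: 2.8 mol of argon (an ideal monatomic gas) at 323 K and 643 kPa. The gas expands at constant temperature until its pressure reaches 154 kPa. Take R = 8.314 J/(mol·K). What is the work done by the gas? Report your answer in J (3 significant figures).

Isothermal process: W = nRT ln(V₂/V₁) = nRT ln(P₁/P₂).
W = (2.8)(8.314)(323) × ln(643/154)
  = 7519 × ln(4.175) = 7519 × 1.429
W_by_gas = 10746 J.

W ≈ 10700 J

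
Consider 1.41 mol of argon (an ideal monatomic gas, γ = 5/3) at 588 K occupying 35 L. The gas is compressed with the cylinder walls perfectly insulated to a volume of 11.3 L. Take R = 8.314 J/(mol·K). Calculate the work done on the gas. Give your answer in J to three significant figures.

Adiabatic: TV^(γ−1) = const with γ = 5/3.
T₂ = T₁ (V₁/V₂)^(γ−1) = 588 × (35/11.3)^0.667 = 588 × 2.125 = 1249 K.
W_by = nCᵥ(T₁ − T₂) = (1.41)(12.47)(588 − 1249) = -11630 J.
Work on gas = −W_by = 11630 J.

W ≈ 11600 J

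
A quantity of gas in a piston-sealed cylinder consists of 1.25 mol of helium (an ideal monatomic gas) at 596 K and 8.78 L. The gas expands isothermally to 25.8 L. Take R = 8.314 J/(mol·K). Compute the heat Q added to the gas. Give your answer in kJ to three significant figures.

Q ≈ 6.68 kJ

Isothermal ⇒ ΔU = 0, so Q = W = nRT ln(V₂/V₁).
Q = (1.25)(8.314)(596) ln(25.8/8.78) = 6194 × 1.078 = 6676 J.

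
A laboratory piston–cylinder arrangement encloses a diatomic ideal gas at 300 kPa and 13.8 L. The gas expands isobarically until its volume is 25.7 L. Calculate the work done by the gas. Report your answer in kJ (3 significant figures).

Isobaric: W = P ΔV.
W = (300 kPa)(25.7 − 13.8 L) = (300)(11.9) = 3570 J.

W ≈ 3.57 kJ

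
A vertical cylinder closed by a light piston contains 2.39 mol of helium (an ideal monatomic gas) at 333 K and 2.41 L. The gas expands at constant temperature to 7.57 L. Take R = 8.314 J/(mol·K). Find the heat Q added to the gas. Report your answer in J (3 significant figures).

Isothermal ⇒ ΔU = 0, so Q = W = nRT ln(V₂/V₁).
Q = (2.39)(8.314)(333) ln(7.57/2.41) = 6617 × 1.145 = 7573 J.

Q ≈ 7570 J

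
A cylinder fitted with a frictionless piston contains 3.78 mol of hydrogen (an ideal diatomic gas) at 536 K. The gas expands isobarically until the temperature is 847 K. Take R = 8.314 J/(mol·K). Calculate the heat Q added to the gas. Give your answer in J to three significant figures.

Q ≈ 34200 J

Isobaric: W = nRΔT = (3.78)(8.314)(311) = 9774 J.
ΔU = nCᵥΔT with Cᵥ = 5R/2: ΔU = (3.78)(20.79)(311) = 24434 J.
Q = ΔU + W = 24434 + 9774 = 34208 J.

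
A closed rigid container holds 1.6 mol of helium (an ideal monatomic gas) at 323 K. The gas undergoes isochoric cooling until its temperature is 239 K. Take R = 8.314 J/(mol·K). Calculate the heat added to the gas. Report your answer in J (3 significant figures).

Constant volume ⇒ W = 0, so Q = ΔU = nCᵥΔT with Cᵥ = 3R/2 = 12.47 J/(mol·K).
ΔU = (1.6)(12.47)(239 − 323) = -1676 J.

Q ≈ -1680 J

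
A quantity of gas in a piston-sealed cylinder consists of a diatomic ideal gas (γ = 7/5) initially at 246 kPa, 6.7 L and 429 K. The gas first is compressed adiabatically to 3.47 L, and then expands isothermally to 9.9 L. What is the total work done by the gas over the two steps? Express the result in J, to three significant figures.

Step 1 (adiabatic): W = (P₁V₁ − P₂V₂)/(γ−1) = (1648 − 2144)/0.4 = -1241 J.
After step 1: P = 618 kPa, V = 3.47 L, T = 558.2 K.
Step 2 (isothermal): W = P₁V₁ ln(V₂/V₁) = (2144) ln(9.9/3.47) = 2248 J.
W_total = -1241 + 2248 = 1008 J.

W_total ≈ 1010 J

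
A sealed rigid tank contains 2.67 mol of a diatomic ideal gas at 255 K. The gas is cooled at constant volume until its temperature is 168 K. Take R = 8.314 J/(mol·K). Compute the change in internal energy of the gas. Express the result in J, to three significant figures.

Constant volume ⇒ W = 0, so Q = ΔU = nCᵥΔT with Cᵥ = 5R/2 = 20.79 J/(mol·K).
ΔU = (2.67)(20.79)(168 − 255) = -4828 J.

ΔU ≈ -4830 J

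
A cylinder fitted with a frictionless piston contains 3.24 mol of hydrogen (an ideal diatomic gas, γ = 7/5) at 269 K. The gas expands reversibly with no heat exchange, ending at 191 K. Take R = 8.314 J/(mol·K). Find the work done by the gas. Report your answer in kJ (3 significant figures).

Adiabatic ⇒ Q = 0, so W_by = −ΔU = nCᵥ(T₁ − T₂).
Cᵥ = 5R/2 = 20.79 J/(mol·K).
W = (3.24)(20.79)(269 − 191) = 5253 J.

W ≈ 5.25 kJ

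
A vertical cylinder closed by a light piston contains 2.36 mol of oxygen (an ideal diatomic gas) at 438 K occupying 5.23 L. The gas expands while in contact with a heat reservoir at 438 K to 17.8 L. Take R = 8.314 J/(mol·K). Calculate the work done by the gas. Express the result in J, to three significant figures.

Isothermal: W = nRT ln(V₂/V₁).
W = (2.36)(8.314)(438) × ln(17.8/5.23)
  = 8594 × 1.225
W_by_gas = 10526 J.

W ≈ 10500 J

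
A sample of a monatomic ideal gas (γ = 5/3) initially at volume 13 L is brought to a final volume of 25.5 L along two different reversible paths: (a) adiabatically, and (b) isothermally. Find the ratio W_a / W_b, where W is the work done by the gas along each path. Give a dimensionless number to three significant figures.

Path (a) adiabatic: W = P₁V₁(1 − (V₁/V₂)^(γ−1))/(γ−1) → W_a/(P₁V₁) = 0.5427.
Path (b) isothermal: W = P₁V₁ ln(V₂/V₁) → W_b/(P₁V₁) = 0.6737.
W_a / W_b = 0.5427 / 0.6737 = 0.8056.

W_a / W_b ≈ 0.806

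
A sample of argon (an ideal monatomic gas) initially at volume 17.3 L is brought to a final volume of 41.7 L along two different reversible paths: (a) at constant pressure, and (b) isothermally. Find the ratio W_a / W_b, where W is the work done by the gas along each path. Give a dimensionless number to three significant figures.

Path (a) isobaric: W = P₁(V₂ − V₁) → W_a/(P₁V₁) = 1.41.
Path (b) isothermal: W = P₁V₁ ln(V₂/V₁) → W_b/(P₁V₁) = 0.8798.
W_a / W_b = 1.41 / 0.8798 = 1.603.

W_a / W_b ≈ 1.60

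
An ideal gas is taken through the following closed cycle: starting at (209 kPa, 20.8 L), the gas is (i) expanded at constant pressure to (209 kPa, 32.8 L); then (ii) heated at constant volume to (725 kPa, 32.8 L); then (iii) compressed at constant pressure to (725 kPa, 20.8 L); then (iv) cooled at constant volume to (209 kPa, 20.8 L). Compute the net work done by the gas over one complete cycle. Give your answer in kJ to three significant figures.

W_net ≈ -6.19 kJ

Constant-volume legs do no work.
W(i) = (209)(32.8 − 20.8) = 2508 J; W(iii) = (725)(20.8 − 32.8) = -8700 J.
W_net = 2508 − 8700 = -6192 J (the counter-clockwise enclosed area).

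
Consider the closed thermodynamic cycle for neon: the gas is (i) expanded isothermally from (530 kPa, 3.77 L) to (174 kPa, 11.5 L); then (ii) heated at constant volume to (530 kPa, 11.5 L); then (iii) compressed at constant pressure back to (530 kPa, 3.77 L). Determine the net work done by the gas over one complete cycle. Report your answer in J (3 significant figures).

Leg (i): W = PᵢVᵢ ln(V_f/Vᵢ) = (1998) ln(11.5/3.77) = 2228 J.
Leg (ii): W = 0.
Leg (iii): W = PΔV = (530)(3.77 − 11.5) = -4097 J.
W_net = 2228 − 4097 = -1868 J.

W_net ≈ -1870 J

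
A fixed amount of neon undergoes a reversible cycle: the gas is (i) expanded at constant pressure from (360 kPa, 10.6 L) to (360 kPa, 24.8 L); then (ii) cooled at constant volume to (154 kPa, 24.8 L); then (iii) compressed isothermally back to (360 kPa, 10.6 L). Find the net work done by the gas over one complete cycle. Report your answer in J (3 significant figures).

W_net ≈ 1870 J

Leg (i): W = PΔV = (360)(24.8 − 10.6) = 5112 J.
Leg (ii): W = 0.
Leg (iii): W = PᵢVᵢ ln(V_f/Vᵢ) = (3819) ln(10.6/24.8) = -3246 J.
W_net = 5112 − 3246 = 1866 J.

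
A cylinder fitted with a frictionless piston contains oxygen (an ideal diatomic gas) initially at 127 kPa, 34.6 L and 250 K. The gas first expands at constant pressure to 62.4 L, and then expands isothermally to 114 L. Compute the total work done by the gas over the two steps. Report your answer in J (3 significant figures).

W_total ≈ 8310 J

Step 1 (isobaric): W = PΔV = (127 kPa)(62.4 − 34.6 L) = 3531 J.
After step 1: P = 127 kPa, V = 62.4 L, T = 450.9 K.
Step 2 (isothermal): W = P₁V₁ ln(V₂/V₁) = (7925) ln(114/62.4) = 4776 J.
W_total = 3531 + 4776 = 8306 J.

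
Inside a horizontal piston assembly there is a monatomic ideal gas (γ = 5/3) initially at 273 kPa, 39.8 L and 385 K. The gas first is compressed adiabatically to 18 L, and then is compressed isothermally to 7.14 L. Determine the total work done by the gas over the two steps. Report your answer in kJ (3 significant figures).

W_total ≈ -28.4 kJ

Step 1 (adiabatic): W = (P₁V₁ − P₂V₂)/(γ−1) = (10865 − 18441)/0.667 = -11364 J.
After step 1: P = 1025 kPa, V = 18 L, T = 653.4 K.
Step 2 (isothermal): W = P₁V₁ ln(V₂/V₁) = (18441) ln(7.14/18) = -17052 J.
W_total = -11364 − 17052 = -28415 J.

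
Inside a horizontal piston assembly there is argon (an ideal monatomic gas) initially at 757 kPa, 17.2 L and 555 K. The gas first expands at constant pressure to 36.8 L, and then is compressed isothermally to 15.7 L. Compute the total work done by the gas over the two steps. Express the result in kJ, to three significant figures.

Step 1 (isobaric): W = PΔV = (757 kPa)(36.8 − 17.2 L) = 14837 J.
After step 1: P = 757 kPa, V = 36.8 L, T = 1187 K.
Step 2 (isothermal): W = P₁V₁ ln(V₂/V₁) = (27858) ln(15.7/36.8) = -23730 J.
W_total = 14837 − 23730 = -8893 J.

W_total ≈ -8.89 kJ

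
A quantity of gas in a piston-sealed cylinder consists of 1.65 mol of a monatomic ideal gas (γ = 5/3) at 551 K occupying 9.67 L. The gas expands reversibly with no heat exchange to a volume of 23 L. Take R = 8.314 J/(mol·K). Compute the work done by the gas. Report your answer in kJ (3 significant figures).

Adiabatic: TV^(γ−1) = const with γ = 5/3.
T₂ = T₁ (V₁/V₂)^(γ−1) = 551 × (9.67/23)^0.667 = 551 × 0.5612 = 309.2 K.
W_by = nCᵥ(T₁ − T₂) = (1.65)(12.47)(551 − 309.2) = 4975 J.

W ≈ 4.97 kJ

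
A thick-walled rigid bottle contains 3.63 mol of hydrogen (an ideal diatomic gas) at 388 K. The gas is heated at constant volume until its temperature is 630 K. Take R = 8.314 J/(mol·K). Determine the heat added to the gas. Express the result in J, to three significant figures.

Constant volume ⇒ W = 0, so Q = ΔU = nCᵥΔT with Cᵥ = 5R/2 = 20.79 J/(mol·K).
ΔU = (3.63)(20.79)(630 − 388) = 18259 J.

Q ≈ 18300 J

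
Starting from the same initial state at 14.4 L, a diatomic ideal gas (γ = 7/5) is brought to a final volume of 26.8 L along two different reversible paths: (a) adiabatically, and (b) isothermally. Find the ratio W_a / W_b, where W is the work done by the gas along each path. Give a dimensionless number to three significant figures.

Path (a) adiabatic: W = P₁V₁(1 − (V₁/V₂)^(γ−1))/(γ−1) → W_a/(P₁V₁) = 0.55.
Path (b) isothermal: W = P₁V₁ ln(V₂/V₁) → W_b/(P₁V₁) = 0.6212.
W_a / W_b = 0.55 / 0.6212 = 0.8854.

W_a / W_b ≈ 0.885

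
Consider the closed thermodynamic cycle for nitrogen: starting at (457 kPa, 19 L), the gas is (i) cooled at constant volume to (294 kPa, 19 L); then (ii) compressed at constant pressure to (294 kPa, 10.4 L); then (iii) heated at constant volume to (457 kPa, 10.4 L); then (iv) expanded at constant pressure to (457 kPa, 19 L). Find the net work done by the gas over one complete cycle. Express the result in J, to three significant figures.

W_net ≈ 1400 J

Constant-volume legs do no work.
W(ii) = (294)(10.4 − 19) = -2528 J; W(iv) = (457)(19 − 10.4) = 3930 J.
W_net = -2528 + 3930 = 1402 J (the clockwise enclosed area).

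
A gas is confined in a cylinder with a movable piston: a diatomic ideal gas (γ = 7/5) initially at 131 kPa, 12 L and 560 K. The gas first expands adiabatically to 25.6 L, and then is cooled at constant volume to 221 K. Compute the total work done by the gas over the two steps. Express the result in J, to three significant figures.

Step 1 (adiabatic): W = (P₁V₁ − P₂V₂)/(γ−1) = (1572 − 1161)/0.4 = 1028 J.
Step 2 (isochoric): W = 0 (constant volume).
W_total = 1028 + 0 = 1028 J.

W_total ≈ 1030 J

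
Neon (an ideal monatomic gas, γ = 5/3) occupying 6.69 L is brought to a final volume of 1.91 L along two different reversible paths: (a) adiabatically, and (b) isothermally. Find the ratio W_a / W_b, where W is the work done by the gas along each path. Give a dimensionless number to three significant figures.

Path (a) adiabatic: W = P₁V₁(1 − (V₁/V₂)^(γ−1))/(γ−1) → W_a/(P₁V₁) = -1.96.
Path (b) isothermal: W = P₁V₁ ln(V₂/V₁) → W_b/(P₁V₁) = -1.254.
W_a / W_b = -1.96 / -1.254 = 1.563.

W_a / W_b ≈ 1.56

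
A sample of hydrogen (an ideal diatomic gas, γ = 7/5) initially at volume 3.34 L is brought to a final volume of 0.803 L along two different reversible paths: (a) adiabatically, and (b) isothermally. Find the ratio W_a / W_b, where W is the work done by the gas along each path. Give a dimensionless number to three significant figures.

W_a / W_b ≈ 1.35

Path (a) adiabatic: W = P₁V₁(1 − (V₁/V₂)^(γ−1))/(γ−1) → W_a/(P₁V₁) = -1.921.
Path (b) isothermal: W = P₁V₁ ln(V₂/V₁) → W_b/(P₁V₁) = -1.425.
W_a / W_b = -1.921 / -1.425 = 1.348.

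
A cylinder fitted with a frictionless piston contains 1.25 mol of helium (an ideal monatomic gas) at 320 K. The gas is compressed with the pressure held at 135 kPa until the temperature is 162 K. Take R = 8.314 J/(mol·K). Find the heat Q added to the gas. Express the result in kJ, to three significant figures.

Q ≈ -4.11 kJ

Isobaric: W = nRΔT = (1.25)(8.314)(-158) = -1642 J.
ΔU = nCᵥΔT with Cᵥ = 3R/2: ΔU = (1.25)(12.47)(-158) = -2463 J.
Q = ΔU + W = -2463 − 1642 = -4105 J.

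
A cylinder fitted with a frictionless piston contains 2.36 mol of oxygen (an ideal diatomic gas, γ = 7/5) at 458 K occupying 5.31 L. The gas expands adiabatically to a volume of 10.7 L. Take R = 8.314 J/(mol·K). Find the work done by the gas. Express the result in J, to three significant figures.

Adiabatic: TV^(γ−1) = const with γ = 7/5.
T₂ = T₁ (V₁/V₂)^(γ−1) = 458 × (5.31/10.7)^0.4 = 458 × 0.7556 = 346.1 K.
W_by = nCᵥ(T₁ − T₂) = (2.36)(20.79)(458 − 346.1) = 5491 J.

W ≈ 5490 J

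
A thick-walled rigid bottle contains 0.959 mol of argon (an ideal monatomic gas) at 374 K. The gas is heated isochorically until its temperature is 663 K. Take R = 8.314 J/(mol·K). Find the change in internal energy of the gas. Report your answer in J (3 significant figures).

ΔU ≈ 3460 J

Constant volume ⇒ W = 0, so Q = ΔU = nCᵥΔT with Cᵥ = 3R/2 = 12.47 J/(mol·K).
ΔU = (0.959)(12.47)(663 − 374) = 3456 J.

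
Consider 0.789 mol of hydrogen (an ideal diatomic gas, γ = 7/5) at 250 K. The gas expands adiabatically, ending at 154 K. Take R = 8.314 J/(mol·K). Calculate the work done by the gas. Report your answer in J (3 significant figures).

W ≈ 1570 J

Adiabatic ⇒ Q = 0, so W_by = −ΔU = nCᵥ(T₁ − T₂).
Cᵥ = 5R/2 = 20.79 J/(mol·K).
W = (0.789)(20.79)(250 − 154) = 1574 J.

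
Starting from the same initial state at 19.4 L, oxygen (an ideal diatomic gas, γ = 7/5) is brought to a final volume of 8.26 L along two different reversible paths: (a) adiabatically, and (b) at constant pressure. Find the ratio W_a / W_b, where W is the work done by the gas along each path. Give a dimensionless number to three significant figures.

Path (a) adiabatic: W = P₁V₁(1 − (V₁/V₂)^(γ−1))/(γ−1) → W_a/(P₁V₁) = -1.018.
Path (b) isobaric: W = P₁(V₂ − V₁) → W_b/(P₁V₁) = -0.5742.
W_a / W_b = -1.018 / -0.5742 = 1.772.

W_a / W_b ≈ 1.77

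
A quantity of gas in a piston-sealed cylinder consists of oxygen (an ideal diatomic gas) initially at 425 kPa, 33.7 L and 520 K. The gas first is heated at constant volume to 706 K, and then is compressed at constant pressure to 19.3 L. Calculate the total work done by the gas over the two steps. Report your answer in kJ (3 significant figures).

Step 1 (isochoric): W = 0 (constant volume).
After step 1: P = 577 kPa (V unchanged).
Step 2 (isobaric): W = PΔV = (577 kPa)(19.3 − 33.7 L) = -8309 J.
W_total = 0 − 8309 = -8309 J.

W_total ≈ -8.31 kJ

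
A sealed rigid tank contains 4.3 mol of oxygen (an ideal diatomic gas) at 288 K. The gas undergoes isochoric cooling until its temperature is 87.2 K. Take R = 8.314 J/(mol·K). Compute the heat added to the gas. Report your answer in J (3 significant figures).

Q ≈ -17900 J

Constant volume ⇒ W = 0, so Q = ΔU = nCᵥΔT with Cᵥ = 5R/2 = 20.79 J/(mol·K).
ΔU = (4.3)(20.79)(87.2 − 288) = -17947 J.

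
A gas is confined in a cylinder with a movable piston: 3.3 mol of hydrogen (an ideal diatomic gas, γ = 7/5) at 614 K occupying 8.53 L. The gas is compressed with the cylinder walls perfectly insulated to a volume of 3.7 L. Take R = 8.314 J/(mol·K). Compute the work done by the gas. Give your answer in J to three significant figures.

W ≈ -16700 J

Adiabatic: TV^(γ−1) = const with γ = 7/5.
T₂ = T₁ (V₁/V₂)^(γ−1) = 614 × (8.53/3.7)^0.4 = 614 × 1.397 = 857.6 K.
W_by = nCᵥ(T₁ − T₂) = (3.3)(20.79)(614 − 857.6) = -16706 J.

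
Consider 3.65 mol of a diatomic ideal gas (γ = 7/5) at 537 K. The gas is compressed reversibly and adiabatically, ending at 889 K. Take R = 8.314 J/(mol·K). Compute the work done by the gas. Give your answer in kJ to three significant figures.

Adiabatic ⇒ Q = 0, so W_by = −ΔU = nCᵥ(T₁ − T₂).
Cᵥ = 5R/2 = 20.79 J/(mol·K).
W = (3.65)(20.79)(537 − 889) = -26705 J.

W ≈ -26.7 kJ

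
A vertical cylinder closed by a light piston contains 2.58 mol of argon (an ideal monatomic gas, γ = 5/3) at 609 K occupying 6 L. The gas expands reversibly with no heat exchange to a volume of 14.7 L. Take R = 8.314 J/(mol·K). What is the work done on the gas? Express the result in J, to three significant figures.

W ≈ -8810 J

Adiabatic: TV^(γ−1) = const with γ = 5/3.
T₂ = T₁ (V₁/V₂)^(γ−1) = 609 × (6/14.7)^0.667 = 609 × 0.5502 = 335.1 K.
W_by = nCᵥ(T₁ − T₂) = (2.58)(12.47)(609 − 335.1) = 8813 J.
Work on gas = −W_by = -8813 J.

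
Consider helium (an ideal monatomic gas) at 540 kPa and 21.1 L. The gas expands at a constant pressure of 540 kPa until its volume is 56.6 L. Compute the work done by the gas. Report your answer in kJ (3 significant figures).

Isobaric: W = P ΔV.
W = (540 kPa)(56.6 − 21.1 L) = (540)(35.5) = 19170 J.

W ≈ 19.2 kJ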